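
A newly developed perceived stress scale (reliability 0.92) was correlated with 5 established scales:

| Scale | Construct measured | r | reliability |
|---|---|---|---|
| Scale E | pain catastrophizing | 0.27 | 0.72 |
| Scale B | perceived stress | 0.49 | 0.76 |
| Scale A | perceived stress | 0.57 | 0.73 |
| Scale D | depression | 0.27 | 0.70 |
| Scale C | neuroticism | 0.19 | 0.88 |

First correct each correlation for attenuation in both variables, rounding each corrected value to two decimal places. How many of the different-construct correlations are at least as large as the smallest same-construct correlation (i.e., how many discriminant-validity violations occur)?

0

Disattenuated r (r / √(r_scale · r_new)):
  Scale E (disc): 0.27 / √(0.72·0.92) = 0.33
  Scale B (conv): 0.49 / √(0.76·0.92) = 0.59
  Scale A (conv): 0.57 / √(0.73·0.92) = 0.70
  Scale D (disc): 0.27 / √(0.70·0.92) = 0.34
  Scale C (disc): 0.19 / √(0.88·0.92) = 0.21
Smallest convergent = 0.59. Discriminant values: 0.33, 0.34, 0.21; count ≥ 0.59 → 0.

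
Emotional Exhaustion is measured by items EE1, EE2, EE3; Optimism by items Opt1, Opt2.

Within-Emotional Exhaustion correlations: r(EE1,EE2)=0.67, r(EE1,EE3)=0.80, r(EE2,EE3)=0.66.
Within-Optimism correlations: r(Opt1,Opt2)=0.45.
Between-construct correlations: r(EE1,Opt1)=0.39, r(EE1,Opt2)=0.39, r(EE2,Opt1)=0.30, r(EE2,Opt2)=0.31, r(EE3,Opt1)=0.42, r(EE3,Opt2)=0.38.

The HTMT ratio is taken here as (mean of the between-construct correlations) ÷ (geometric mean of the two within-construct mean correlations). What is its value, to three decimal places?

0.646

Mean between = 2.19/6 = 0.3650.
Mean within-EE = 2.13/3 = 0.7100; mean within-Opt = 0.45/1 = 0.4500.
Geometric mean = √(0.7100 × 0.4500) = 0.5652.
HTMT = 0.3650 / 0.5652 = 0.646.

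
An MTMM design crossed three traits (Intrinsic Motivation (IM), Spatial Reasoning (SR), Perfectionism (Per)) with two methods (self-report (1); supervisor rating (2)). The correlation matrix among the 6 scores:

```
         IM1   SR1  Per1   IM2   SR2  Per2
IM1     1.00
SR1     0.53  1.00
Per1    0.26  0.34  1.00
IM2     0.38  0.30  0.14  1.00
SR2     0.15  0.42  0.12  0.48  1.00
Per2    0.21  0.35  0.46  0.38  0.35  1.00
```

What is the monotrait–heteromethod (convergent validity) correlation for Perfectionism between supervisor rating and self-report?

0.46

Same trait (Per), different methods: r(Per2, Per1) = 0.46.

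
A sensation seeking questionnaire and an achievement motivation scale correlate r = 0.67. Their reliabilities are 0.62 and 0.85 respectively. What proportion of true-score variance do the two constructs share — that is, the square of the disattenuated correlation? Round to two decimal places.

0.85

Disattenuated r = 0.67 / √(0.62 × 0.85) = 0.67 / 0.7259 = 0.9230.
Shared true-score variance = 0.9230² = 0.8519 ≈ 0.85.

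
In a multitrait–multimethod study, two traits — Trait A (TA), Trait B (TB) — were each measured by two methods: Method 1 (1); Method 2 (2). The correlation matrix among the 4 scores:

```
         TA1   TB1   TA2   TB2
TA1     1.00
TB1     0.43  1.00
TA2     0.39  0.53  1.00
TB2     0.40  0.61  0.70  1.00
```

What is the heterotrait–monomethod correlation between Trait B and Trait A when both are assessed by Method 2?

0.70

Different traits, same method: r(TB2, TA2) = 0.70.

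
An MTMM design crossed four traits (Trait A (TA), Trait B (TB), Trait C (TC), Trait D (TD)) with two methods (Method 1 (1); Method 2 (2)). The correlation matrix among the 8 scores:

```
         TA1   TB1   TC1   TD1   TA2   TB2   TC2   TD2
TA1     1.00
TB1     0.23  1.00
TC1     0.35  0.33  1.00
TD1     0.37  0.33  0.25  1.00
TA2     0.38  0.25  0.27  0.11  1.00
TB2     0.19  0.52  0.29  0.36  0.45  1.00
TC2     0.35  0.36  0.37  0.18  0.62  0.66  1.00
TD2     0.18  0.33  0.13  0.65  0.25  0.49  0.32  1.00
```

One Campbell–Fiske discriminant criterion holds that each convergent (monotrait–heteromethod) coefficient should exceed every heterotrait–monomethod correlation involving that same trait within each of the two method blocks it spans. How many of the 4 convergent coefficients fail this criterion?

3

Each convergent coefficient versus the relevant comparison correlations:
TA (methods 1·2): 0.38 vs {0.23, 0.45, 0.35, 0.62, 0.37, 0.25} → fail.
TB (methods 1·2): 0.52 vs {0.23, 0.45, 0.33, 0.66, 0.33, 0.49} → fail.
TC (methods 1·2): 0.37 vs {0.35, 0.62, 0.33, 0.66, 0.25, 0.32} → fail.
TD (methods 1·2): 0.65 vs {0.37, 0.25, 0.33, 0.49, 0.25, 0.32} → pass.
3 of 4 fail.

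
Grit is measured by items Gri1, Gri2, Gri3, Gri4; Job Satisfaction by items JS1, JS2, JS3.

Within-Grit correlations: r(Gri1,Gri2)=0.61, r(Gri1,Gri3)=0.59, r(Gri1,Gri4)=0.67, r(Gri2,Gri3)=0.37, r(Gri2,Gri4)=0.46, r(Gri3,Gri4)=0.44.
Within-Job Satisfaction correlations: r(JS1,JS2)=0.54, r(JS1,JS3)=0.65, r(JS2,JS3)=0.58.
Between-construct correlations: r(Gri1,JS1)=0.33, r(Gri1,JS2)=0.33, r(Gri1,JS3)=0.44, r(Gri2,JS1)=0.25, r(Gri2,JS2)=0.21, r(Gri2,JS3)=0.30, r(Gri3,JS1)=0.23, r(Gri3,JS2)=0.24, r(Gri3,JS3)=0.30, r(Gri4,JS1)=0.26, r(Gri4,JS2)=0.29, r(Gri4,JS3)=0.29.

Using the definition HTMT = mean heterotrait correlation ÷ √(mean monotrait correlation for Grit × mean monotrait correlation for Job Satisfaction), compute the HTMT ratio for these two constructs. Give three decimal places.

0.520

Mean between = 3.47/12 = 0.2892.
Mean within-Gri = 3.14/6 = 0.5233; mean within-JS = 1.77/3 = 0.5900.
Geometric mean = √(0.5233 × 0.5900) = 0.5557.
HTMT = 0.2892 / 0.5557 = 0.520.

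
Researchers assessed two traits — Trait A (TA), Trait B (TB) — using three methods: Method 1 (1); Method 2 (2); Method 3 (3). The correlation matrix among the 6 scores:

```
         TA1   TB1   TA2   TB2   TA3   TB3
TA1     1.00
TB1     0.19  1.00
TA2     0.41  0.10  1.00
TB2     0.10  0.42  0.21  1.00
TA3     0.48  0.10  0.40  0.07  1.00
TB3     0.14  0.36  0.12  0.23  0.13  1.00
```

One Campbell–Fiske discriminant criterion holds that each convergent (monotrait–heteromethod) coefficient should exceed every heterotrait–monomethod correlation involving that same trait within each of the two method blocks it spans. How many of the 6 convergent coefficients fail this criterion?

0

Each convergent coefficient versus the relevant comparison correlations:
TA (methods 1·2): 0.41 vs {0.19, 0.21} → pass.
TA (methods 1·3): 0.48 vs {0.19, 0.13} → pass.
TA (methods 2·3): 0.40 vs {0.21, 0.13} → pass.
TB (methods 1·2): 0.42 vs {0.19, 0.21} → pass.
TB (methods 1·3): 0.36 vs {0.19, 0.13} → pass.
TB (methods 2·3): 0.23 vs {0.21, 0.13} → pass.
0 of 6 fail.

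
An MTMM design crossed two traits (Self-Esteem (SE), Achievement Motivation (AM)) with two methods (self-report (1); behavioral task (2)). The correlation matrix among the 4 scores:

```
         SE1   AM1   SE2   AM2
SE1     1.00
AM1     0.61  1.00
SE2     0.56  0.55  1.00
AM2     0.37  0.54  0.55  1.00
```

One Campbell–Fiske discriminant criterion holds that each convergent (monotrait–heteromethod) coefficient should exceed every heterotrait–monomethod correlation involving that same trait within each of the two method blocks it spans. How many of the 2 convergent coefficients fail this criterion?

2

Checking each validity diagonal entry against its comparison values:
SE (methods 1·2): 0.56 vs {0.61, 0.55} → fail.
AM (methods 1·2): 0.54 vs {0.61, 0.55} → fail.
2 of 2 fail.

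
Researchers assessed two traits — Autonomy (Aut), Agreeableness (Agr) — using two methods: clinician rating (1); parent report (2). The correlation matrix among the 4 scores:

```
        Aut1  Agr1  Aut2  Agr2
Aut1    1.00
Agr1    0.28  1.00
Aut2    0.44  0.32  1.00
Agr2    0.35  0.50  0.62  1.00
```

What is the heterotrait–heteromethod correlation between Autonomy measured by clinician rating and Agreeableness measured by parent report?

Different traits and methods: r(Aut1, Agr2) = 0.35.

0.35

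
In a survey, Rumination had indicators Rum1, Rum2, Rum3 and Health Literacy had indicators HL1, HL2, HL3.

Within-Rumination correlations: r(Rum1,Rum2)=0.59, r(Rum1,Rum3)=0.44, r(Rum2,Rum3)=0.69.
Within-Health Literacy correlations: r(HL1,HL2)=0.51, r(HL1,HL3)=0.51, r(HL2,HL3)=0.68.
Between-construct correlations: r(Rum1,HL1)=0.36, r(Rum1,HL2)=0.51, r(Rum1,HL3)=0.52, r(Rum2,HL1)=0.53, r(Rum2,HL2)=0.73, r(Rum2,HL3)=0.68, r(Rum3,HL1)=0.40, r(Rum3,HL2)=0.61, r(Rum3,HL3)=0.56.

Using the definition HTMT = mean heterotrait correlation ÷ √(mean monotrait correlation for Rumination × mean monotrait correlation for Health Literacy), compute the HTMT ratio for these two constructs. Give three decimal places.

Mean heterotrait r = 4.90/9 = 0.5444.
Mean within-Rum = 1.72/3 = 0.5733; mean within-HL = 1.70/3 = 0.5667.
Geometric mean = √(0.5733 × 0.5667) = 0.5700.
HTMT = 0.5444 / 0.5700 = 0.955.

0.955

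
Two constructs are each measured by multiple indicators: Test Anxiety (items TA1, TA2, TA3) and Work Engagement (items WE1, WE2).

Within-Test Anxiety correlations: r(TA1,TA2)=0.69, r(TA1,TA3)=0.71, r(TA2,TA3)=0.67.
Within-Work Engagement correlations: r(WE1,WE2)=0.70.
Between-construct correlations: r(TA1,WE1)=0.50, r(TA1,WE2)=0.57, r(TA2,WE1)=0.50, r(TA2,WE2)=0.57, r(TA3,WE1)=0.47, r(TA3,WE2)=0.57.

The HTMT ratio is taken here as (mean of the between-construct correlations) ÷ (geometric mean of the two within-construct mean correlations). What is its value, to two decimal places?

Mean heterotrait r = 3.18/6 = 0.5300.
Mean within-TA = 2.07/3 = 0.6900; mean within-WE = 0.70/1 = 0.7000.
Geometric mean = √(0.6900 × 0.7000) = 0.6950.
HTMT = 0.5300 / 0.6950 = 0.76.

0.76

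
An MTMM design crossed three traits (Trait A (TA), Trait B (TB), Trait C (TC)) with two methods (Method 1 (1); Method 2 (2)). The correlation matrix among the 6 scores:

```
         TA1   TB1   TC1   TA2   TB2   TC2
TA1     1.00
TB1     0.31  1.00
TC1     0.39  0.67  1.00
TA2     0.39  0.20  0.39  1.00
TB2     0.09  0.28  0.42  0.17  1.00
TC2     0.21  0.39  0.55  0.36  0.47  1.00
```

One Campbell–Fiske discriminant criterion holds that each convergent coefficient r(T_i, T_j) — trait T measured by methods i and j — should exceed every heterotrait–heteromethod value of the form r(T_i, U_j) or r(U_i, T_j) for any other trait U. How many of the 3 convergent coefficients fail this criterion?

2

Checking each validity diagonal entry against its comparison values:
TA (methods 1·2): 0.39 vs {0.09, 0.20, 0.21, 0.39} → fail.
TB (methods 1·2): 0.28 vs {0.20, 0.09, 0.39, 0.42} → fail.
TC (methods 1·2): 0.55 vs {0.39, 0.21, 0.42, 0.39} → pass.
2 of 3 fail.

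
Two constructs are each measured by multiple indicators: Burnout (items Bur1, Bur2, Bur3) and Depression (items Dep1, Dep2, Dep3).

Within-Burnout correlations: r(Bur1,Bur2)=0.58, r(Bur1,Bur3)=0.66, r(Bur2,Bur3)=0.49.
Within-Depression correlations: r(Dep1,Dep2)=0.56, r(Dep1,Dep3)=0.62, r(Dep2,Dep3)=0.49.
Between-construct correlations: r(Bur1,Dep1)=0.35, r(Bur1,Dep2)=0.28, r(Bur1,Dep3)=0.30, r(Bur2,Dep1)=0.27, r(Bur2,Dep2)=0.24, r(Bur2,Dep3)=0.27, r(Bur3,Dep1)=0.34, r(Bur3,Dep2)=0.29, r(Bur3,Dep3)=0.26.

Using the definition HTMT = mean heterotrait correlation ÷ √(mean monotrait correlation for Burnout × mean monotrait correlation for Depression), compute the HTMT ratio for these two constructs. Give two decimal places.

Mean heterotrait r = 2.60/9 = 0.2889.
Mean within-Bur = 1.73/3 = 0.5767; mean within-Dep = 1.67/3 = 0.5567.
Geometric mean = √(0.5767 × 0.5567) = 0.5666.
HTMT = 0.2889 / 0.5666 = 0.51.

0.51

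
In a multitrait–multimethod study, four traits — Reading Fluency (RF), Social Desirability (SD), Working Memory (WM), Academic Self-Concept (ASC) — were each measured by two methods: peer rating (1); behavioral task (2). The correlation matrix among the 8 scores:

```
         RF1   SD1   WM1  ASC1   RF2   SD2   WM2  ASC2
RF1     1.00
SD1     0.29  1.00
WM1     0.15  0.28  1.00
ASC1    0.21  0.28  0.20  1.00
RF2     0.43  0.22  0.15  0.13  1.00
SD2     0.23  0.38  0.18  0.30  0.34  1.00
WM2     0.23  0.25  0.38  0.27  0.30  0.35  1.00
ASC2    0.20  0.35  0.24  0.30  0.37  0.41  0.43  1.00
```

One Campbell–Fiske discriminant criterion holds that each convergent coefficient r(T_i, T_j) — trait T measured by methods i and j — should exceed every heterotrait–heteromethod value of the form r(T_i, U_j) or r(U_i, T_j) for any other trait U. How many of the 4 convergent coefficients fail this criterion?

1

Each convergent coefficient versus the relevant comparison correlations:
RF (methods 1·2): 0.43 vs {0.23, 0.22, 0.23, 0.15, 0.20, 0.13} → pass.
SD (methods 1·2): 0.38 vs {0.22, 0.23, 0.25, 0.18, 0.35, 0.30} → pass.
WM (methods 1·2): 0.38 vs {0.15, 0.23, 0.18, 0.25, 0.24, 0.27} → pass.
ASC (methods 1·2): 0.30 vs {0.13, 0.20, 0.30, 0.35, 0.27, 0.24} → fail.
1 of 4 fail.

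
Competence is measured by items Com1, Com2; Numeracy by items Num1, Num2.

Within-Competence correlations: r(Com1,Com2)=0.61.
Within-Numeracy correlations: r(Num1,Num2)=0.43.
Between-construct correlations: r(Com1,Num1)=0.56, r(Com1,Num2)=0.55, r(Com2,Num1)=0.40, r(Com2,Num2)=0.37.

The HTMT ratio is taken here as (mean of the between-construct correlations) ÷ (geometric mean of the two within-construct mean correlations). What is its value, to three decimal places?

Mean heterotrait r = 1.88/4 = 0.4700.
Mean within-Com = 0.61/1 = 0.6100; mean within-Num = 0.43/1 = 0.4300.
Geometric mean = √(0.6100 × 0.4300) = 0.5122.
HTMT = 0.4700 / 0.5122 = 0.918.

0.918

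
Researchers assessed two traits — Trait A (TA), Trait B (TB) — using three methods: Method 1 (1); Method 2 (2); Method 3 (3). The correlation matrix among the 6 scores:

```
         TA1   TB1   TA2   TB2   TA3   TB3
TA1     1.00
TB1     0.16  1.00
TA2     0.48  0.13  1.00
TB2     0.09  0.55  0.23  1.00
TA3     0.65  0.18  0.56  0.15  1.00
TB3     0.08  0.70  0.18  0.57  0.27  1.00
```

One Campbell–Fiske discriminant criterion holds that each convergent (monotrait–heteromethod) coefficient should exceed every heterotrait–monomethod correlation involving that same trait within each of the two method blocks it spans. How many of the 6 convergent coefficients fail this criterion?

Convergent coefficients and their comparison sets:
TA (methods 1·2): 0.48 vs {0.16, 0.23} → pass.
TA (methods 1·3): 0.65 vs {0.16, 0.27} → pass.
TA (methods 2·3): 0.56 vs {0.23, 0.27} → pass.
TB (methods 1·2): 0.55 vs {0.16, 0.23} → pass.
TB (methods 1·3): 0.70 vs {0.16, 0.27} → pass.
TB (methods 2·3): 0.57 vs {0.23, 0.27} → pass.
0 of 6 fail.

0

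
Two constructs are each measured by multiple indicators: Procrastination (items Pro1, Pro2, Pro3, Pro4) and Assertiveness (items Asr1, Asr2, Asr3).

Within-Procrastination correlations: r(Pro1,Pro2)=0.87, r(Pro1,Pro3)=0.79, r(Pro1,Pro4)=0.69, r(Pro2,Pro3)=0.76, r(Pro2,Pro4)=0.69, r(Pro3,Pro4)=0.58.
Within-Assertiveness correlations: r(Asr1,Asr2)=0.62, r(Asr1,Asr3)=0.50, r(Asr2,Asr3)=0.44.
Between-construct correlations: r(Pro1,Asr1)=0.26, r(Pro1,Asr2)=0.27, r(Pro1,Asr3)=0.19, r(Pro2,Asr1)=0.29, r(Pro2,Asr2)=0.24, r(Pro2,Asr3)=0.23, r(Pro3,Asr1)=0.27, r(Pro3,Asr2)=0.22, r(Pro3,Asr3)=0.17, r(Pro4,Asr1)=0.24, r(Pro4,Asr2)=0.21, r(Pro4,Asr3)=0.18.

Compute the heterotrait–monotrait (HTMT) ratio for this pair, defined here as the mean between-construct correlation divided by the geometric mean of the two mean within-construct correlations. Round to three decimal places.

Mean heterotrait r = 2.77/12 = 0.2308.
Mean within-Pro = 4.38/6 = 0.7300; mean within-Asr = 1.56/3 = 0.5200.
Geometric mean = √(0.7300 × 0.5200) = 0.6161.
HTMT = 0.2308 / 0.6161 = 0.375.

0.375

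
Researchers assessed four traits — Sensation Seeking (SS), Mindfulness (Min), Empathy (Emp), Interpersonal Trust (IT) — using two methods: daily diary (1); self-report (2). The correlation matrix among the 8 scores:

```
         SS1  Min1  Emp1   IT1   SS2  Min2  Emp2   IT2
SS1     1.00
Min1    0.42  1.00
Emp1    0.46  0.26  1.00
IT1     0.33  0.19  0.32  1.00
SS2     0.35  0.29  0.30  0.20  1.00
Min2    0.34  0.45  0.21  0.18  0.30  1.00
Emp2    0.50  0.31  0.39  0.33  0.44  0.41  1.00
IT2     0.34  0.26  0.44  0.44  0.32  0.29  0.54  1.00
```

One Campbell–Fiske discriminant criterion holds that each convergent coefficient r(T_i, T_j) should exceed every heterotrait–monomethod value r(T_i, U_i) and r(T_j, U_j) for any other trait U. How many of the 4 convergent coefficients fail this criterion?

Each convergent coefficient versus the relevant comparison correlations:
SS (methods 1·2): 0.35 vs {0.42, 0.30, 0.46, 0.44, 0.33, 0.32} → fail.
Min (methods 1·2): 0.45 vs {0.42, 0.30, 0.26, 0.41, 0.19, 0.29} → pass.
Emp (methods 1·2): 0.39 vs {0.46, 0.44, 0.26, 0.41, 0.32, 0.54} → fail.
IT (methods 1·2): 0.44 vs {0.33, 0.32, 0.19, 0.29, 0.32, 0.54} → fail.
3 of 4 fail.

3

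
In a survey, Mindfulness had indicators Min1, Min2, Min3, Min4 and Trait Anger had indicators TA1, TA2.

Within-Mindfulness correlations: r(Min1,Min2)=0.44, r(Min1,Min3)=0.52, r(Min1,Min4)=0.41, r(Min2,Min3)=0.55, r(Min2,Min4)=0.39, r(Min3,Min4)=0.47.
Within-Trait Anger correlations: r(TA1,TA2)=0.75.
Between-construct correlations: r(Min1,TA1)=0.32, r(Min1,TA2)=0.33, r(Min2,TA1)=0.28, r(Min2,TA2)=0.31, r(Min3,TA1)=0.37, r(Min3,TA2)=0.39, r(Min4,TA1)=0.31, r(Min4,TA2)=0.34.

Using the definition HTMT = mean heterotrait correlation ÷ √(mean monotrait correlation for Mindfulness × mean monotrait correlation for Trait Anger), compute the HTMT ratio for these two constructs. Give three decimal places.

Between-construct mean = 2.65/8 = 0.3313.
Mean within-Min = 2.78/6 = 0.4633; mean within-TA = 0.75/1 = 0.7500.
Geometric mean = √(0.4633 × 0.7500) = 0.5895.
HTMT = 0.3313 / 0.5895 = 0.562.

0.562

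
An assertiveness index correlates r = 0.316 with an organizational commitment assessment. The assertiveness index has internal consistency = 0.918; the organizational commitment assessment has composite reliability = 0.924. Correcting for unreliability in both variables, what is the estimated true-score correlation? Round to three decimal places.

r_true = r_obs / √(r_xx · r_yy) = 0.316 / √(0.918 × 0.924) = 0.316 / √0.848232 = 0.316 / 0.9210 ≈ 0.343.

0.343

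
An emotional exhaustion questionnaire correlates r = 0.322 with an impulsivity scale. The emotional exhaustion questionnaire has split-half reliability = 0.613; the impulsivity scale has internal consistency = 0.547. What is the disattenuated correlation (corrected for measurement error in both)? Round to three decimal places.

0.556

r_true = r_obs / √(r_xx · r_yy) = 0.322 / √(0.613 × 0.547) = 0.322 / √0.335311 = 0.322 / 0.5791 ≈ 0.556.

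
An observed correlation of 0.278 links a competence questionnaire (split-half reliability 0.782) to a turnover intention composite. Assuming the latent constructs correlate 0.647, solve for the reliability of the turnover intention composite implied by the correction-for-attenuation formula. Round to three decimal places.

0.236

r_true = r_obs / √(r_xx · r_yy) ⇒ 0.647 = 0.278 / √(0.782 · r_yy).
√(0.782 · r_yy) = 0.278 / 0.647 = 0.4297; 0.782 · r_yy = 0.1846; r_yy = 0.1846 / 0.782 ≈ 0.236.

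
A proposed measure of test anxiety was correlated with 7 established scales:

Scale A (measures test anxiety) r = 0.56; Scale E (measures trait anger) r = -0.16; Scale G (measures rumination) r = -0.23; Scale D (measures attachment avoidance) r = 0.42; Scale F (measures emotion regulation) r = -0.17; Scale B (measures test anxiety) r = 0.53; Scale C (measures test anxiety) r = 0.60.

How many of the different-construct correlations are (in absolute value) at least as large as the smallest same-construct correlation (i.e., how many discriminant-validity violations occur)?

0

Convergent (same construct = test anxiety): Scale A, Scale B, Scale C.
Smallest convergent = 0.53. Discriminant |r|: 0.16, 0.23, 0.42, 0.17; count ≥ 0.53 → 0.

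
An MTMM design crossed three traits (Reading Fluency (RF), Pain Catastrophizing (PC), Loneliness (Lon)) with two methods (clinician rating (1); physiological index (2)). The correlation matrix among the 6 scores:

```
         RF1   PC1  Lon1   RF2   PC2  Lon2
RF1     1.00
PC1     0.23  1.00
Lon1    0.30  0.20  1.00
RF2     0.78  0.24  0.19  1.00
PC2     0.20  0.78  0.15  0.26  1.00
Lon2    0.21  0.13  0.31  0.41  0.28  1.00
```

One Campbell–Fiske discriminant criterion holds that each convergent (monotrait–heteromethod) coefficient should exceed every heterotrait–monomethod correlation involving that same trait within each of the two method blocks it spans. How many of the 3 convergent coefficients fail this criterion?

1

Each convergent coefficient versus the relevant comparison correlations:
RF (methods 1·2): 0.78 vs {0.23, 0.26, 0.30, 0.41} → pass.
PC (methods 1·2): 0.78 vs {0.23, 0.26, 0.20, 0.28} → pass.
Lon (methods 1·2): 0.31 vs {0.30, 0.41, 0.20, 0.28} → fail.
1 of 3 fail.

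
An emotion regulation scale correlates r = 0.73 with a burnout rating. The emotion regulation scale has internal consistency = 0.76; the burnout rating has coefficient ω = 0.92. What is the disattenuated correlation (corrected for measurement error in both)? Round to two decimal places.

0.87

r_true = r_obs / √(r_xx · r_yy) = 0.73 / √(0.76 × 0.92) = 0.73 / √0.6992 = 0.73 / 0.8362 ≈ 0.87.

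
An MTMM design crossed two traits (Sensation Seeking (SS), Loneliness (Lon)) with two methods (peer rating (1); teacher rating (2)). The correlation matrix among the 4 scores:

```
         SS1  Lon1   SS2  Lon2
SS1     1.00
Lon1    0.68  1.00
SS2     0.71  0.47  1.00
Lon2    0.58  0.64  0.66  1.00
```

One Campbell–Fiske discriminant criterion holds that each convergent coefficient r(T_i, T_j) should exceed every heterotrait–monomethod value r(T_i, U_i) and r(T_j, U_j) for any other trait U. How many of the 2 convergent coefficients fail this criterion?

1

Checking each validity diagonal entry against its comparison values:
SS (methods 1·2): 0.71 vs {0.68, 0.66} → pass.
Lon (methods 1·2): 0.64 vs {0.68, 0.66} → fail.
1 of 2 fail.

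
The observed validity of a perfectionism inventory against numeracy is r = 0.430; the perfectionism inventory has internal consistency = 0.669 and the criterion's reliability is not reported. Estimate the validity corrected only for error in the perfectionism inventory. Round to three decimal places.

0.526

Single correction: r_c = r_obs / √r_xx = 0.430 / √0.669 = 0.430 / 0.8179 ≈ 0.526.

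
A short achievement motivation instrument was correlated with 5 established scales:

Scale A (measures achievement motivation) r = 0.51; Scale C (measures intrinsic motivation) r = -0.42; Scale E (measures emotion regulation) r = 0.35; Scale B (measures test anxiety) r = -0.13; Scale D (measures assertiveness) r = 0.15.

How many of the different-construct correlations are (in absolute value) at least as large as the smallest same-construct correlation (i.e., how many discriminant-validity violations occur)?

0

Convergent (same construct = achievement motivation): Scale A.
Smallest convergent = 0.51. Discriminant |r|: 0.42, 0.35, 0.13, 0.15; count ≥ 0.51 → 0.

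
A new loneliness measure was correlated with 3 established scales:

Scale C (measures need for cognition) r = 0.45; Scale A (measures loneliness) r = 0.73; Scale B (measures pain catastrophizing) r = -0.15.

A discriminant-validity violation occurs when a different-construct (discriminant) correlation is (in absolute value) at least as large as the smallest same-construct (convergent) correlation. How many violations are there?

0

Convergent (same construct = loneliness): Scale A.
Smallest convergent = 0.73. Discriminant |r|: 0.45, 0.15; count ≥ 0.73 → 0.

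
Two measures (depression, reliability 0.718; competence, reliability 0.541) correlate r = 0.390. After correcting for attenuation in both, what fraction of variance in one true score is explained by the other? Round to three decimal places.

0.392

Disattenuated r = 0.390 / √(0.718 × 0.541) = 0.390 / 0.6232 = 0.6258.
Shared true-score variance = 0.6258² = 0.3916 ≈ 0.392.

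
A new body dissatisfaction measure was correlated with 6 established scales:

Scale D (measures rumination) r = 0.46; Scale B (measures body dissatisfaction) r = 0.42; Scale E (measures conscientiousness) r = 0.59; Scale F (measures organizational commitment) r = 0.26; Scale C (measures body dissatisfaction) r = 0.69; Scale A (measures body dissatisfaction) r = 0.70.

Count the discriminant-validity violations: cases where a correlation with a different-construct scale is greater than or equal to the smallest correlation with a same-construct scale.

Convergent (same construct = body dissatisfaction): Scale B, Scale C, Scale A.
Smallest convergent = 0.42. Discriminant values: 0.46, 0.59, 0.26; count ≥ 0.42 → 2.

2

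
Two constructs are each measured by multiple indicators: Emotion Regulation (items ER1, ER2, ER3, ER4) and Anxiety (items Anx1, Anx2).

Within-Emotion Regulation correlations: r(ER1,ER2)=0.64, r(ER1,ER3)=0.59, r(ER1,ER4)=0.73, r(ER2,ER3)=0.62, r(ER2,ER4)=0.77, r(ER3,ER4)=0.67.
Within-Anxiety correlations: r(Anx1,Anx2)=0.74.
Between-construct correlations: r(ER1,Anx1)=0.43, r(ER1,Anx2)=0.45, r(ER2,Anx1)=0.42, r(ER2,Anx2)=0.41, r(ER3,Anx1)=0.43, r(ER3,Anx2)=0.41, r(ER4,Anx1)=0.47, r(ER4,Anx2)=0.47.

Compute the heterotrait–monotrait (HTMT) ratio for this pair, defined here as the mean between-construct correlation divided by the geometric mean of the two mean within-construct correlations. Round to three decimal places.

0.620

Mean between = 3.49/8 = 0.4363.
Mean within-ER = 4.02/6 = 0.6700; mean within-Anx = 0.74/1 = 0.7400.
Geometric mean = √(0.6700 × 0.7400) = 0.7041.
HTMT = 0.4363 / 0.7041 = 0.620.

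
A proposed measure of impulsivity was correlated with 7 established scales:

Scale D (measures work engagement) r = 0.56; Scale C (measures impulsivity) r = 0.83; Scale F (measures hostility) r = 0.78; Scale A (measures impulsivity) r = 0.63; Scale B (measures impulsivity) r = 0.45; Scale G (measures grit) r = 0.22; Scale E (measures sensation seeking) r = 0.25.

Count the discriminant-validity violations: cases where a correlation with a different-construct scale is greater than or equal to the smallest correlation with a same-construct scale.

2

Convergent (same construct = impulsivity): Scale C, Scale A, Scale B.
Smallest convergent = 0.45. Discriminant values: 0.56, 0.78, 0.22, 0.25; count ≥ 0.45 → 2.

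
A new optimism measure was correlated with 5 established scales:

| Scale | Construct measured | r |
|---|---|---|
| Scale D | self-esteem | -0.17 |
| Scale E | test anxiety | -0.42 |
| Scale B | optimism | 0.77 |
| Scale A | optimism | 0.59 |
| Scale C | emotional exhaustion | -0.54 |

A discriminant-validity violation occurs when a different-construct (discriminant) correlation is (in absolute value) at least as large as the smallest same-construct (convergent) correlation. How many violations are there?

Convergent (same construct = optimism): Scale B, Scale A.
Smallest convergent = 0.59. Discriminant |r|: 0.17, 0.42, 0.54; count ≥ 0.59 → 0.

0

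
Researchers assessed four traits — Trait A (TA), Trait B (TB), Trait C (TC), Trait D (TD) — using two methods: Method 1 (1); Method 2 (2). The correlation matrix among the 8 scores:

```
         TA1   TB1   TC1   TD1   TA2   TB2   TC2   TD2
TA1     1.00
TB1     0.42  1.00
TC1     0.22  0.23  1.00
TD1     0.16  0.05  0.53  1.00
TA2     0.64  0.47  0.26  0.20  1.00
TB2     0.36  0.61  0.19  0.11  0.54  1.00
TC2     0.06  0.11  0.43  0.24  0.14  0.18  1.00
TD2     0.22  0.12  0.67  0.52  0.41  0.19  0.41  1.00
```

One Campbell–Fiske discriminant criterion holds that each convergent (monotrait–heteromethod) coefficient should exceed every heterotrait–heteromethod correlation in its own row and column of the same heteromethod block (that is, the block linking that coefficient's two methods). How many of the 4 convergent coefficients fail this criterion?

Checking each validity diagonal entry against its comparison values:
TA (methods 1·2): 0.64 vs {0.36, 0.47, 0.06, 0.26, 0.22, 0.20} → pass.
TB (methods 1·2): 0.61 vs {0.47, 0.36, 0.11, 0.19, 0.12, 0.11} → pass.
TC (methods 1·2): 0.43 vs {0.26, 0.06, 0.19, 0.11, 0.67, 0.24} → fail.
TD (methods 1·2): 0.52 vs {0.20, 0.22, 0.11, 0.12, 0.24, 0.67} → fail.
2 of 4 fail.

2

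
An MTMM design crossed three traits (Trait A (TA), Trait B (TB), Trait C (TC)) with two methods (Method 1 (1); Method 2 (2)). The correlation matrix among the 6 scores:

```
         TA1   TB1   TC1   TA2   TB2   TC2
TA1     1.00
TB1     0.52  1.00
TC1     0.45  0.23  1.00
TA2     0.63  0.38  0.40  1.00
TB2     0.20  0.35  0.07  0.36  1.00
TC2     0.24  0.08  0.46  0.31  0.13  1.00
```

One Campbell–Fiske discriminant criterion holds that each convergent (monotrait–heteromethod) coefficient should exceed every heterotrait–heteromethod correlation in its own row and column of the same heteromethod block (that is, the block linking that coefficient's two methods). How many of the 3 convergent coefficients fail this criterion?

Checking each validity diagonal entry against its comparison values:
TA (methods 1·2): 0.63 vs {0.20, 0.38, 0.24, 0.40} → pass.
TB (methods 1·2): 0.35 vs {0.38, 0.20, 0.08, 0.07} → fail.
TC (methods 1·2): 0.46 vs {0.40, 0.24, 0.07, 0.08} → pass.
1 of 3 fail.

1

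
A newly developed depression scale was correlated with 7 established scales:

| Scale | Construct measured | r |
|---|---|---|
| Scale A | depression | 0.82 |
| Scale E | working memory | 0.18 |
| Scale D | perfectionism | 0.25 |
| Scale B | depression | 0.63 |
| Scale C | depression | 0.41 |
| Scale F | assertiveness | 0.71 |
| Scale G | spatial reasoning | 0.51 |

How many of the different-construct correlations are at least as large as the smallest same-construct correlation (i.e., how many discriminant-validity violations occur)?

Convergent (same construct = depression): Scale A, Scale B, Scale C.
Smallest convergent = 0.41. Discriminant values: 0.18, 0.25, 0.71, 0.51; count ≥ 0.41 → 2.

2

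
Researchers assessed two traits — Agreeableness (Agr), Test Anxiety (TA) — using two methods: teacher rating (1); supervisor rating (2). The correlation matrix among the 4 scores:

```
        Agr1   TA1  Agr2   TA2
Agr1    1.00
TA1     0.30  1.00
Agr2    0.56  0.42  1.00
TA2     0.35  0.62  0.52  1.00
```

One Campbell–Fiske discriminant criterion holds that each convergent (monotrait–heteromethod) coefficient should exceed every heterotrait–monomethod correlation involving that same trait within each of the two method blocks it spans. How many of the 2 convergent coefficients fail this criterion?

Checking each validity diagonal entry against its comparison values:
Agr (methods 1·2): 0.56 vs {0.30, 0.52} → pass.
TA (methods 1·2): 0.62 vs {0.30, 0.52} → pass.
0 of 2 fail.

0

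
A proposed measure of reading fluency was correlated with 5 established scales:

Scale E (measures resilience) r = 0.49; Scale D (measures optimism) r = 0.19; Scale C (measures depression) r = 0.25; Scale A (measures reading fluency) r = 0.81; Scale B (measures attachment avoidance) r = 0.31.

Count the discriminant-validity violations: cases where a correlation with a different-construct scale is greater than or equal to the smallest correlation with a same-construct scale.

0

Convergent (same construct = reading fluency): Scale A.
Smallest convergent = 0.81. Discriminant values: 0.49, 0.19, 0.25, 0.31; count ≥ 0.81 → 0.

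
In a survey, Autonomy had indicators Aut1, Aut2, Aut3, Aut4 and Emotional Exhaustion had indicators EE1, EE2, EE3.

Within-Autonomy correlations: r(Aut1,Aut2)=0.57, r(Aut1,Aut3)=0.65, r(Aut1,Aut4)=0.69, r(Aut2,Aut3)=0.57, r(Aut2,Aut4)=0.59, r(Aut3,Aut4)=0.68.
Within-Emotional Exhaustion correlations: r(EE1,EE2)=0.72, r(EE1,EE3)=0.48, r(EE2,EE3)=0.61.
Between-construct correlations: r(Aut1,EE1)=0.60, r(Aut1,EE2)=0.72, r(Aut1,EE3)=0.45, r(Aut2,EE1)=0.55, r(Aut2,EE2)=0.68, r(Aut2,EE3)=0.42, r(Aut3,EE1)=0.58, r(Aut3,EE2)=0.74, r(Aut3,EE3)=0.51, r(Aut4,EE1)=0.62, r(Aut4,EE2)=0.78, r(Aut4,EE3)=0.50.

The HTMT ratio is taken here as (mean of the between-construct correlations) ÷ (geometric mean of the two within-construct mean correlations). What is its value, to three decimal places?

0.970

Mean heterotrait r = 7.15/12 = 0.5958.
Mean within-Aut = 3.75/6 = 0.6250; mean within-EE = 1.81/3 = 0.6033.
Geometric mean = √(0.6250 × 0.6033) = 0.6141.
HTMT = 0.5958 / 0.6141 = 0.970.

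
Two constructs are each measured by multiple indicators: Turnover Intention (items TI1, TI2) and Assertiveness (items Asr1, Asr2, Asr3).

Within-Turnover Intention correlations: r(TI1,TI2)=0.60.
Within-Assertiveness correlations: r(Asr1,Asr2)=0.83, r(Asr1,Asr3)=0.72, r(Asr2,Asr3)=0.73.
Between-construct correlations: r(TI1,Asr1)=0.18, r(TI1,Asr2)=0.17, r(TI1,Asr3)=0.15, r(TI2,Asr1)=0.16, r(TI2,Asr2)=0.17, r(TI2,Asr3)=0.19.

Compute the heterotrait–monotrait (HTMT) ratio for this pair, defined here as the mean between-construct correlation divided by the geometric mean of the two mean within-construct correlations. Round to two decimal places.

Between-construct mean = 1.02/6 = 0.1700.
Mean within-TI = 0.60/1 = 0.6000; mean within-Asr = 2.28/3 = 0.7600.
Geometric mean = √(0.6000 × 0.7600) = 0.6753.
HTMT = 0.1700 / 0.6753 = 0.25.

0.25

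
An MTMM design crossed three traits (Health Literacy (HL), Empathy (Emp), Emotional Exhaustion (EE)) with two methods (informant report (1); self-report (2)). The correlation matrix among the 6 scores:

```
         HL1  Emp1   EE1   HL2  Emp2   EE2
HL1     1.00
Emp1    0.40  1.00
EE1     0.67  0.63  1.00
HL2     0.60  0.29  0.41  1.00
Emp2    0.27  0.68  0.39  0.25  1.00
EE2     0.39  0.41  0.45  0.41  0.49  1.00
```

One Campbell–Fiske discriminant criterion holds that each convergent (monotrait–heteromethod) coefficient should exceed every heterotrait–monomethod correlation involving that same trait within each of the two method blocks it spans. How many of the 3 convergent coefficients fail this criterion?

2

Checking each validity diagonal entry against its comparison values:
HL (methods 1·2): 0.60 vs {0.40, 0.25, 0.67, 0.41} → fail.
Emp (methods 1·2): 0.68 vs {0.40, 0.25, 0.63, 0.49} → pass.
EE (methods 1·2): 0.45 vs {0.67, 0.41, 0.63, 0.49} → fail.
2 of 3 fail.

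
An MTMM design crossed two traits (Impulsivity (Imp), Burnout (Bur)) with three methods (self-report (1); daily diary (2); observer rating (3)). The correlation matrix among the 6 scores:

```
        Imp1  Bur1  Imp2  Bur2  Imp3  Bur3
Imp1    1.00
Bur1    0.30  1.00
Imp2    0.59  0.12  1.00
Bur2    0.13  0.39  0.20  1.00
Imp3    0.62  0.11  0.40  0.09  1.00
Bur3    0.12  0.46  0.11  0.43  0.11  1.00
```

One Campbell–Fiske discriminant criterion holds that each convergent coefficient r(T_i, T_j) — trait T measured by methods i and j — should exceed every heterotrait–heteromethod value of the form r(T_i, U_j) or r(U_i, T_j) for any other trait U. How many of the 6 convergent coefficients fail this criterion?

0

Convergent coefficients and their comparison sets:
Imp (methods 1·2): 0.59 vs {0.13, 0.12} → pass.
Imp (methods 1·3): 0.62 vs {0.12, 0.11} → pass.
Imp (methods 2·3): 0.40 vs {0.11, 0.09} → pass.
Bur (methods 1·2): 0.39 vs {0.12, 0.13} → pass.
Bur (methods 1·3): 0.46 vs {0.11, 0.12} → pass.
Bur (methods 2·3): 0.43 vs {0.09, 0.11} → pass.
0 of 6 fail.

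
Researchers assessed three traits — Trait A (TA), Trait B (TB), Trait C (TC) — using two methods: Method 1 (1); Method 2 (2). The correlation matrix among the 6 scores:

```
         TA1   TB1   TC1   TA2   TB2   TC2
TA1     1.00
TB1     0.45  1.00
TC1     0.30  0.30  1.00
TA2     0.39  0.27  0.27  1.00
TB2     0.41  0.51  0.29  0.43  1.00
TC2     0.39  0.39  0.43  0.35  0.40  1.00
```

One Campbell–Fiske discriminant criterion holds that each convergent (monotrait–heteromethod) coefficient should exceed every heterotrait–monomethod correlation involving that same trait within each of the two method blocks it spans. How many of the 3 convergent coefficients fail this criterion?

Each convergent coefficient versus the relevant comparison correlations:
TA (methods 1·2): 0.39 vs {0.45, 0.43, 0.30, 0.35} → fail.
TB (methods 1·2): 0.51 vs {0.45, 0.43, 0.30, 0.40} → pass.
TC (methods 1·2): 0.43 vs {0.30, 0.35, 0.30, 0.40} → pass.
1 of 3 fail.

1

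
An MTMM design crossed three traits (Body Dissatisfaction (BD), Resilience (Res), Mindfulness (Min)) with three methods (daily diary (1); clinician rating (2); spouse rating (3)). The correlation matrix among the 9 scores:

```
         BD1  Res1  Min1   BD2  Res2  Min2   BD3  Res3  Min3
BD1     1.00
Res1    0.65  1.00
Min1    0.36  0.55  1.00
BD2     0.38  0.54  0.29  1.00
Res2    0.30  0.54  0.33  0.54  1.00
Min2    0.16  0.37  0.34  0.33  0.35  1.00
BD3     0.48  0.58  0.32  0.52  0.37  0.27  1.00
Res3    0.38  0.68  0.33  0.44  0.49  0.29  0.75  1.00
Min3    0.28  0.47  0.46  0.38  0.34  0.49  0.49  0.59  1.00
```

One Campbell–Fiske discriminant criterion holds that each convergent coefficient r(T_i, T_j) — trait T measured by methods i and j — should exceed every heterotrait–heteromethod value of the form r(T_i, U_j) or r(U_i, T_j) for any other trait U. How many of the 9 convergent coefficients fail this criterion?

Convergent coefficients and their comparison sets:
BD (methods 1·2): 0.38 vs {0.30, 0.54, 0.16, 0.29} → fail.
BD (methods 1·3): 0.48 vs {0.38, 0.58, 0.28, 0.32} → fail.
BD (methods 2·3): 0.52 vs {0.44, 0.37, 0.38, 0.27} → pass.
Res (methods 1·2): 0.54 vs {0.54, 0.30, 0.37, 0.33} → fail.
Res (methods 1·3): 0.68 vs {0.58, 0.38, 0.47, 0.33} → pass.
Res (methods 2·3): 0.49 vs {0.37, 0.44, 0.34, 0.29} → pass.
Min (methods 1·2): 0.34 vs {0.29, 0.16, 0.33, 0.37} → fail.
Min (methods 1·3): 0.46 vs {0.32, 0.28, 0.33, 0.47} → fail.
Min (methods 2·3): 0.49 vs {0.27, 0.38, 0.29, 0.34} → pass.
5 of 9 fail.

5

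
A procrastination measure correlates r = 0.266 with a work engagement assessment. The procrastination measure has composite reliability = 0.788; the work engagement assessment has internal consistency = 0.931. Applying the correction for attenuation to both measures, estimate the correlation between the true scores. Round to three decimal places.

r_true = r_obs / √(r_xx · r_yy) = 0.266 / √(0.788 × 0.931) = 0.266 / √0.733628 = 0.266 / 0.8565 ≈ 0.311.

0.311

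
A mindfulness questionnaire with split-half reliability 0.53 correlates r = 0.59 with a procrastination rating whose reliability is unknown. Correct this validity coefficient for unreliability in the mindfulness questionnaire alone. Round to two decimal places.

Single correction: r_c = r_obs / √r_xx = 0.59 / √0.53 = 0.59 / 0.7280 ≈ 0.81.

0.81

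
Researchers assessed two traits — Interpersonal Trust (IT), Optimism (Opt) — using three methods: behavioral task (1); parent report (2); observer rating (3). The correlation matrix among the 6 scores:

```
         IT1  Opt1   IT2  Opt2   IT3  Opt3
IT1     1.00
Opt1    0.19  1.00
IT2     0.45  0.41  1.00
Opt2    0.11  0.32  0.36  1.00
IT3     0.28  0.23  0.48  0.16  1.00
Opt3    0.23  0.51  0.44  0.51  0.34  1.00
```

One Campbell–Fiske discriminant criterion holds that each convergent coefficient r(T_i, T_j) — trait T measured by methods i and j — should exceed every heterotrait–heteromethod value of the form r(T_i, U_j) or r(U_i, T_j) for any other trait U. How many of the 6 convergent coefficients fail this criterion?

1

Each convergent coefficient versus the relevant comparison correlations:
IT (methods 1·2): 0.45 vs {0.11, 0.41} → pass.
IT (methods 1·3): 0.28 vs {0.23, 0.23} → pass.
IT (methods 2·3): 0.48 vs {0.44, 0.16} → pass.
Opt (methods 1·2): 0.32 vs {0.41, 0.11} → fail.
Opt (methods 1·3): 0.51 vs {0.23, 0.23} → pass.
Opt (methods 2·3): 0.51 vs {0.16, 0.44} → pass.
1 of 6 fail.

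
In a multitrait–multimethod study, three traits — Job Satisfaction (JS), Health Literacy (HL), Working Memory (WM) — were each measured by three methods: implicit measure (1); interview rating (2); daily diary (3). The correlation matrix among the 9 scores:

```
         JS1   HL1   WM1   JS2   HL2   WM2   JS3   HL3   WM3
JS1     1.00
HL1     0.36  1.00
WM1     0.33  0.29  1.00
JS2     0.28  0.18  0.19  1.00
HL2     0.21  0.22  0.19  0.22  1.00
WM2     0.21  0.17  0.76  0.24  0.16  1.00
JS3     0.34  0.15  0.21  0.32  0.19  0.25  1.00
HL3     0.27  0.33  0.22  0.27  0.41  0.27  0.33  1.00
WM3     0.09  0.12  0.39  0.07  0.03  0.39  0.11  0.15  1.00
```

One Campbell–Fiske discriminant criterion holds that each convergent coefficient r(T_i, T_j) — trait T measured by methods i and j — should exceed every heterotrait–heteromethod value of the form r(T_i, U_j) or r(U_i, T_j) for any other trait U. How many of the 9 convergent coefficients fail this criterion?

Each convergent coefficient versus the relevant comparison correlations:
JS (methods 1·2): 0.28 vs {0.21, 0.18, 0.21, 0.19} → pass.
JS (methods 1·3): 0.34 vs {0.27, 0.15, 0.09, 0.21} → pass.
JS (methods 2·3): 0.32 vs {0.27, 0.19, 0.07, 0.25} → pass.
HL (methods 1·2): 0.22 vs {0.18, 0.21, 0.17, 0.19} → pass.
HL (methods 1·3): 0.33 vs {0.15, 0.27, 0.12, 0.22} → pass.
HL (methods 2·3): 0.41 vs {0.19, 0.27, 0.03, 0.27} → pass.
WM (methods 1·2): 0.76 vs {0.19, 0.21, 0.19, 0.17} → pass.
WM (methods 1·3): 0.39 vs {0.21, 0.09, 0.22, 0.12} → pass.
WM (methods 2·3): 0.39 vs {0.25, 0.07, 0.27, 0.03} → pass.
0 of 9 fail.

0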